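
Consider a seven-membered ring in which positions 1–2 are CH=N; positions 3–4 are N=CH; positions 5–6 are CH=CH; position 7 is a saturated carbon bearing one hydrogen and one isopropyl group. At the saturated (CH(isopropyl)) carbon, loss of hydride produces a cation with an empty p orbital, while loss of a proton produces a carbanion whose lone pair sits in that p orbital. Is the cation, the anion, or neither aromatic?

The cation

Both ions have a continuous loop of p orbitals — each ring atom is sp².
Cation: 3 × 2 + 0 = 6 π electrons → 4(1)+2, aromatic.
Anion: 3 × 2 + 2 = 8 π electrons → 4(2), antiaromatic.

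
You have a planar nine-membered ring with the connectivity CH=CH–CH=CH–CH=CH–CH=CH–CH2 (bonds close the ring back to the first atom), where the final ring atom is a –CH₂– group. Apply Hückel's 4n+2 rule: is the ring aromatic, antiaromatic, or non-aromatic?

Non-aromatic

At the CH2 position, the tetrahedral CH₂ carbon is sp³ and has no p orbital in the ring π system; the ring's p-orbital overlap is broken there.
Without a continuous loop of overlapping p orbitals the Hückel electron count never comes into play.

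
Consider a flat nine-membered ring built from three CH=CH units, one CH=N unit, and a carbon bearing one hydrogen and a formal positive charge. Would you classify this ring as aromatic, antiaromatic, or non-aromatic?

Antiaromatic

All ring atoms are sp² and supply a p orbital to the ring (each doubly-bonded ring atom is sp² with one p-orbital electron; each =N– nitrogen is pyridine-type (lone pair in the sp² plane, one electron in the p orbital); the carbocation has an empty p orbital); the conjugation is uninterrupted.
Adding the contributions, 4 × 2 = 8 from the double-bond units + 0 from the CH(+) atom = 8.
A 4n π count (8, n = 2) in a planar conjugated ring means antiaromatic.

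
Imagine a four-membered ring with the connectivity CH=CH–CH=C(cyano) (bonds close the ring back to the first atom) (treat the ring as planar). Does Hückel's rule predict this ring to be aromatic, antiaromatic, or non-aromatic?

Antiaromatic

The p orbitals form a continuous loop: the double-bond atoms are sp², each contributing one p electron. The ring is fully conjugated.
π-electron count: 2 × 2 = 4 from the 2 double-bond units.
4 = 4(1); a planar, fully conjugated 4n system is antiaromatic.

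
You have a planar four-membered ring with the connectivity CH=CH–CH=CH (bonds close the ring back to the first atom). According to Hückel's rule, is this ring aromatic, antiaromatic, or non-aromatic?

Check conjugation: every atom in a ring double bond is sp² and brings one electron to the p orbital — every position has a p orbital, so the cyclic π system is continuous.
Counting π electrons: 2 × 2 = 4 from the 2 double-bond units.
With 4 = 4·1 π electrons, Hückel's rule classifies the planar ring as antiaromatic.
(This ring is cyclobutadiene.)

Antiaromatic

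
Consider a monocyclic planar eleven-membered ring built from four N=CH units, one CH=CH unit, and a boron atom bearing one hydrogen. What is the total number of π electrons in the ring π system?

Every ring atom contributes a p orbital perpendicular to the ring (every atom in a ring double bond is sp² and brings one electron to the p orbital; each =N– nitrogen is pyridine-type (lone pair in the sp² plane, one electron in the p orbital); the boron has an empty p orbital), so the π system is cyclic and fully conjugated.
Counting π electrons: 5 × 2 = 10 from the double-bond units + 0 from the BH atom = 10.

10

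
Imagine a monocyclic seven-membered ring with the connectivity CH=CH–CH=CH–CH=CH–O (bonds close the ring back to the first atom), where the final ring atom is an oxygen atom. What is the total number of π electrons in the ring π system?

8

Every ring atom contributes a p orbital perpendicular to the ring (each doubly-bonded ring atom is sp² with one p-orbital electron; the oxygen donates one lone pair from its p orbital), so the π system is cyclic and fully conjugated.
Counting π electrons: 3 × 2 = 6 from the double-bond units + 2 from the O atom = 8.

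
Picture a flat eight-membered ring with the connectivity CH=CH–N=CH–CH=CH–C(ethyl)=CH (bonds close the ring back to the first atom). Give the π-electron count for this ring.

8

Check conjugation: every atom in a ring double bond is sp² and brings one electron to the p orbital; each sp² =N– keeps its lone pair in-plane and puts one electron into the π system — every position has a p orbital, so the cyclic π system is continuous.
Tallying contributions gives 4 × 2 = 8 from the 4 double-bond units.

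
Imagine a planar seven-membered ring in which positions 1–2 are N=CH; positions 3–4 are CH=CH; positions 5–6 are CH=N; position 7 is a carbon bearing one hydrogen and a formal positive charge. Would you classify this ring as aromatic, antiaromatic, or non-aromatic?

Every ring atom contributes a p orbital perpendicular to the ring (the double-bond atoms are sp², each contributing one p electron; the doubly-bonded nitrogens are pyridine-type — their lone pairs lie in the ring plane, leaving one electron in the p orbital; the carbocation has an empty p orbital), so the π system is cyclic and fully conjugated.
π-electron count: 3 × 2 = 6 from the double-bond units + 0 from the CH(+) atom = 6.
6 = 4(1) + 2, which satisfies Hückel's 4n+2 rule.

Aromatic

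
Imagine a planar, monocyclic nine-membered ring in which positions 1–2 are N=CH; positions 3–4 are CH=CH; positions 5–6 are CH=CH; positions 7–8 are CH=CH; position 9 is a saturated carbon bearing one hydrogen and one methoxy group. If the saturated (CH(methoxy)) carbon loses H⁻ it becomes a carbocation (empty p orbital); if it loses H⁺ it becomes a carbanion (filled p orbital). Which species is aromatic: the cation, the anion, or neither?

Once that carbon is sp², every ring atom has a p orbital and both ions are fully conjugated.
Cation: 4 × 2 + 0 = 8 π electrons → 4(2), antiaromatic.
Anion: 4 × 2 + 2 = 10 π electrons → 4(2)+2, aromatic.

The anion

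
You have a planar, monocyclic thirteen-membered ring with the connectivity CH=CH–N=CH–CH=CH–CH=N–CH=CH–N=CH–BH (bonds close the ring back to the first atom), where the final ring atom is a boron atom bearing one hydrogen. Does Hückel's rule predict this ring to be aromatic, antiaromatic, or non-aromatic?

Every ring atom contributes a p orbital perpendicular to the ring (each doubly-bonded ring atom is sp² with one p-orbital electron; the doubly-bonded nitrogens are pyridine-type — their lone pairs lie in the ring plane, leaving one electron in the p orbital; the boron has an empty p orbital), so the π system is cyclic and fully conjugated.
π-electron count: 6 × 2 = 12 from the double-bond units + 0 from the BH atom = 12.
12 = 4(3); a planar, fully conjugated 4n system is antiaromatic.

Antiaromatic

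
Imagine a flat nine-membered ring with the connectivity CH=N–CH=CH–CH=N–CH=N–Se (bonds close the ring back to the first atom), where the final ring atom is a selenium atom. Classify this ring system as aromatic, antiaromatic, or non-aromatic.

All ring atoms are sp² and supply a p orbital to the ring (each doubly-bonded ring atom is sp² with one p-orbital electron; each sp² =N– keeps its lone pair in-plane and puts one electron into the π system; the selenium donates one lone pair from its p orbital); the conjugation is uninterrupted.
Tallying contributions gives 4 × 2 = 8 from the double-bond units + 2 from the Se atom = 10.
Since 10 = 4·2 + 2, the ring meets the 4n+2 criterion.

Aromatic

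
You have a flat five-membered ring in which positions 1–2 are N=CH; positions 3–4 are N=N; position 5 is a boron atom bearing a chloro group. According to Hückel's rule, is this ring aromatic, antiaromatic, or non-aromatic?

Check conjugation: the double-bond atoms are sp², each contributing one p electron; the doubly-bonded nitrogens are pyridine-type — their lone pairs lie in the ring plane, leaving one electron in the p orbital; the boron has an empty p orbital — every position has a p orbital, so the cyclic π system is continuous.
π-electron count: 2 × 2 = 4 from the double-bond units + 0 from the B(chloro) atom = 4.
With 4 = 4·1 π electrons, Hückel's rule classifies the planar ring as antiaromatic.

Antiaromatic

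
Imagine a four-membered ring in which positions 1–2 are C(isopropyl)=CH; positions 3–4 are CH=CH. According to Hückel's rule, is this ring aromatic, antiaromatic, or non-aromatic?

Every ring atom contributes a p orbital perpendicular to the ring (every atom in a ring double bond is sp² and brings one electron to the p orbital), so the π system is cyclic and fully conjugated.
Counting π electrons: 2 × 2 = 4 from the 2 double-bond units.
A 4n π count (4, n = 1) in a planar conjugated ring means antiaromatic.

Antiaromatic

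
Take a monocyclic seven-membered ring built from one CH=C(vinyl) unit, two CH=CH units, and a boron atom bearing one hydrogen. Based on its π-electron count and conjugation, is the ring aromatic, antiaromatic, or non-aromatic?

All ring atoms are sp² and supply a p orbital to the ring (each doubly-bonded ring atom is sp² with one p-orbital electron; the boron has an empty p orbital); the conjugation is uninterrupted.
π-electron count: 3 × 2 = 6 from the double-bond units + 0 from the BH atom = 6.
6 = 4(1) + 2, which satisfies Hückel's 4n+2 rule.

Aromatic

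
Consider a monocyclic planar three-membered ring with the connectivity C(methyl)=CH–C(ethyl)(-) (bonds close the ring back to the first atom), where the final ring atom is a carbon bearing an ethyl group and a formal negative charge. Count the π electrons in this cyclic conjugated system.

Every ring atom contributes a p orbital perpendicular to the ring (every atom in a ring double bond is sp² and brings one electron to the p orbital; the carbanion's lone pair occupies the p orbital), so the π system is cyclic and fully conjugated.
Adding the contributions, 1 × 2 = 2 from the double-bond unit + 2 from the C(ethyl)(-) atom = 4.

4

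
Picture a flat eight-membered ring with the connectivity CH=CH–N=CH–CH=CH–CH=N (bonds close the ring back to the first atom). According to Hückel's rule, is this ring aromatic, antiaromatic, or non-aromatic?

Antiaromatic

Every ring atom contributes a p orbital perpendicular to the ring (the double-bond atoms are sp², each contributing one p electron; each =N– nitrogen is pyridine-type (lone pair in the sp² plane, one electron in the p orbital)), so the π system is cyclic and fully conjugated.
Adding the contributions, 4 × 2 = 8 from the 4 double-bond units.
8 is a 4n count (n = 2), so the planar conjugated ring is antiaromatic.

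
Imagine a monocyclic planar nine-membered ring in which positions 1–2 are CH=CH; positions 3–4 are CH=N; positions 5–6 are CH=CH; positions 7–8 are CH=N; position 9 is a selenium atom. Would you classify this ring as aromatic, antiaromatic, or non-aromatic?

The p orbitals form a continuous loop: the double-bond atoms are sp², each contributing one p electron; each sp² =N– keeps its lone pair in-plane and puts one electron into the π system; the selenium donates one lone pair from its p orbital. The ring is fully conjugated.
Tallying contributions gives 4 × 2 = 8 from the double-bond units + 2 from the Se atom = 10.
10 = 4(2) + 2, which satisfies Hückel's 4n+2 rule.

Aromatic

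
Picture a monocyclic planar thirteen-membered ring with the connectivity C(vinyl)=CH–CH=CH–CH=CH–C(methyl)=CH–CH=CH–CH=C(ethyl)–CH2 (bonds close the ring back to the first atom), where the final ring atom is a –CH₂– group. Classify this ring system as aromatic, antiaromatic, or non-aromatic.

The CH2 carbon is saturated: the tetrahedral CH₂ carbon is sp³ and has no p orbital in the ring π system. Conjugation is not continuous around the ring.
Hückel's rule only applies to fully conjugated rings, so this one is simply non-aromatic.

Non-aromatic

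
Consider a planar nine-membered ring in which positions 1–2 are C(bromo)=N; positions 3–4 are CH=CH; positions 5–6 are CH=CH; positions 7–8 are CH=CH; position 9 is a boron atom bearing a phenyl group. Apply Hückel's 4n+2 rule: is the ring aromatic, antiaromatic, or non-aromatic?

Antiaromatic

Every ring atom contributes a p orbital perpendicular to the ring (every atom in a ring double bond is sp² and brings one electron to the p orbital; each sp² =N– keeps its lone pair in-plane and puts one electron into the π system; the boron has an empty p orbital), so the π system is cyclic and fully conjugated.
Adding the contributions, 4 × 2 = 8 from the double-bond units + 0 from the B(phenyl) atom = 8.
8 = 4(2); a planar, fully conjugated 4n system is antiaromatic.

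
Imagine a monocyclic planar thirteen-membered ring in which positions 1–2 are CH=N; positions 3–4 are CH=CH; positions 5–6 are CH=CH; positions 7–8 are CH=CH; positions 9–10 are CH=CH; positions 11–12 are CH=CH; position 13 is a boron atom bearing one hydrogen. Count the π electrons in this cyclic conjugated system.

All ring atoms are sp² and supply a p orbital to the ring (the double-bond atoms are sp², each contributing one p electron; each =N– nitrogen is pyridine-type (lone pair in the sp² plane, one electron in the p orbital); the boron has an empty p orbital); the conjugation is uninterrupted.
Tallying contributions gives 6 × 2 = 12 from the double-bond units + 0 from the BH atom = 12.

12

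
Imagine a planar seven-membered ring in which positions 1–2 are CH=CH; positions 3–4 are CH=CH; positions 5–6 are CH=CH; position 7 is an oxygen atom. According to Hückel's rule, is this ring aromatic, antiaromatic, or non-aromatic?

Every ring atom contributes a p orbital perpendicular to the ring (each doubly-bonded ring atom is sp² with one p-orbital electron; the oxygen donates one lone pair from its p orbital), so the π system is cyclic and fully conjugated.
Counting π electrons: 3 × 2 = 6 from the double-bond units + 2 from the O atom = 8.
8 is a 4n count (n = 2), so the planar conjugated ring is antiaromatic.

Antiaromatic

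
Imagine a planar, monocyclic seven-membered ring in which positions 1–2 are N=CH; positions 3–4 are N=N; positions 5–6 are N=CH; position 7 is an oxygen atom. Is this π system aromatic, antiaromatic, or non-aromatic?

The p orbitals form a continuous loop: the double-bond atoms are sp², each contributing one p electron; each =N– nitrogen is pyridine-type (lone pair in the sp² plane, one electron in the p orbital); the oxygen donates one lone pair from its p orbital. The ring is fully conjugated.
Adding the contributions, 3 × 2 = 6 from the double-bond units + 2 from the O atom = 8.
A 4n π count (8, n = 2) in a planar conjugated ring means antiaromatic.

Antiaromatic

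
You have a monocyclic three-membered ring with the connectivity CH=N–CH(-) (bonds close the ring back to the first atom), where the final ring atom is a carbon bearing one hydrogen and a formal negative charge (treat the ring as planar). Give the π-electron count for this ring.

The p orbitals form a continuous loop: each doubly-bonded ring atom is sp² with one p-orbital electron; each sp² =N– keeps its lone pair in-plane and puts one electron into the π system; the carbanion's lone pair occupies the p orbital. The ring is fully conjugated.
π-electron count: 1 × 2 = 2 from the double-bond unit + 2 from the CH(-) atom = 4.

4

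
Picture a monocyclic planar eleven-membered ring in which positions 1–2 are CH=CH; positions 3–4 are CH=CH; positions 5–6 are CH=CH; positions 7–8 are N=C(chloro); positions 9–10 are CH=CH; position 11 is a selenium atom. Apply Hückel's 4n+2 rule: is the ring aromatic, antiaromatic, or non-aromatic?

Antiaromatic

Every ring atom contributes a p orbital perpendicular to the ring (each doubly-bonded ring atom is sp² with one p-orbital electron; the doubly-bonded nitrogens are pyridine-type — their lone pairs lie in the ring plane, leaving one electron in the p orbital; the selenium donates one lone pair from its p orbital), so the π system is cyclic and fully conjugated.
Counting π electrons: 5 × 2 = 10 from the double-bond units + 2 from the Se atom = 12.
12 = 4(3); a planar, fully conjugated 4n system is antiaromatic.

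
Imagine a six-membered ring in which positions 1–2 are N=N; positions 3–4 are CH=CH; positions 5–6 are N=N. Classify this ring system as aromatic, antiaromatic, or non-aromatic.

Every ring atom contributes a p orbital perpendicular to the ring (each doubly-bonded ring atom is sp² with one p-orbital electron; each sp² =N– keeps its lone pair in-plane and puts one electron into the π system), so the π system is cyclic and fully conjugated.
Tallying contributions gives 3 × 2 = 6 from the 3 double-bond units.
With 6 π electrons (n = 1), the Hückel 4n+2 condition holds.

Aromatic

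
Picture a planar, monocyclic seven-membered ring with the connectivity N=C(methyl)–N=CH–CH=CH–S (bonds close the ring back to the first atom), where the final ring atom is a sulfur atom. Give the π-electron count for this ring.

All ring atoms are sp² and supply a p orbital to the ring (each doubly-bonded ring atom is sp² with one p-orbital electron; each sp² =N– keeps its lone pair in-plane and puts one electron into the π system; the sulfur donates one lone pair from its p orbital); the conjugation is uninterrupted.
Tallying contributions gives 3 × 2 = 6 from the double-bond units + 2 from the S atom = 8.

8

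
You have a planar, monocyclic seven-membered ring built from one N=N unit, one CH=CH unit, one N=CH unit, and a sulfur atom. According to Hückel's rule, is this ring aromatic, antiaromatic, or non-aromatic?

Antiaromatic

Check conjugation: each doubly-bonded ring atom is sp² with one p-orbital electron; each sp² =N– keeps its lone pair in-plane and puts one electron into the π system; the sulfur donates one lone pair from its p orbital — every position has a p orbital, so the cyclic π system is continuous.
Adding the contributions, 3 × 2 = 6 from the double-bond units + 2 from the S atom = 8.
With 8 = 4·2 π electrons, Hückel's rule classifies the planar ring as antiaromatic.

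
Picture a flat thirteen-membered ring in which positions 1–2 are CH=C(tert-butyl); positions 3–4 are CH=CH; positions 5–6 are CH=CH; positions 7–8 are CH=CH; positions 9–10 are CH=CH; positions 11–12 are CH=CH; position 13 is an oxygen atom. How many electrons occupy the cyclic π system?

Check conjugation: every atom in a ring double bond is sp² and brings one electron to the p orbital; the oxygen donates one lone pair from its p orbital — every position has a p orbital, so the cyclic π system is continuous.
π-electron count: 6 × 2 = 12 from the double-bond units + 2 from the O atom = 14.

14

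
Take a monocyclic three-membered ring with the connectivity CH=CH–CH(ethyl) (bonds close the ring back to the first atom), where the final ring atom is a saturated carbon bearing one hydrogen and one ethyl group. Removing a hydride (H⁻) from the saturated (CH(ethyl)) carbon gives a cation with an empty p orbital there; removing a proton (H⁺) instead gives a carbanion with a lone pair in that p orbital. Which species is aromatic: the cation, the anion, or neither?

Once that carbon is sp², every ring atom has a p orbital and both ions are fully conjugated.
Cation: 1 × 2 + 0 = 2 π electrons → 4(0)+2, aromatic.
Anion: 1 × 2 + 2 = 4 π electrons → 4(1), antiaromatic.

The cation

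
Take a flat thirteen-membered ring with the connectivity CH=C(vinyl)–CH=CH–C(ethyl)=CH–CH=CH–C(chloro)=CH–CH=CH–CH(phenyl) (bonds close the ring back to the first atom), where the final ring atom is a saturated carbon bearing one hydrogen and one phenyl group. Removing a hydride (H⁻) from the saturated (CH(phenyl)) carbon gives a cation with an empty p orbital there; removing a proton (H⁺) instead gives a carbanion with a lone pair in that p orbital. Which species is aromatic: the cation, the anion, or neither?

Once that carbon is sp², every ring atom has a p orbital and both ions are fully conjugated.
Cation: 6 × 2 + 0 = 12 π electrons → 4(3), antiaromatic.
Anion: 6 × 2 + 2 = 14 π electrons → 4(3)+2, aromatic.

The anion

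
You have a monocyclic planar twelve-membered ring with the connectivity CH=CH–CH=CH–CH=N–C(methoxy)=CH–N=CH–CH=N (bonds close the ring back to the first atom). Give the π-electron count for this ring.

The p orbitals form a continuous loop: every atom in a ring double bond is sp² and brings one electron to the p orbital; each =N– nitrogen is pyridine-type (lone pair in the sp² plane, one electron in the p orbital). The ring is fully conjugated.
Tallying contributions gives 6 × 2 = 12 from the 6 double-bond units.

12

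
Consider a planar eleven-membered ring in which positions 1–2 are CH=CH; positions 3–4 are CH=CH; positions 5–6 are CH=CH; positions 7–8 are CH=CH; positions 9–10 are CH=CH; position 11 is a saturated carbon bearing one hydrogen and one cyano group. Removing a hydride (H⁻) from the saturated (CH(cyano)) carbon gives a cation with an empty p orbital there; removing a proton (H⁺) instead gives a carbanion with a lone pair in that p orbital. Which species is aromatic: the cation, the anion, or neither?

The cation

In either ion the ring is fully conjugated: every atom, including the new sp² carbon, supplies a p orbital.
Cation: 5 × 2 + 0 = 10 π electrons → 4(2)+2, aromatic.
Anion: 5 × 2 + 2 = 12 π electrons → 4(3), antiaromatic.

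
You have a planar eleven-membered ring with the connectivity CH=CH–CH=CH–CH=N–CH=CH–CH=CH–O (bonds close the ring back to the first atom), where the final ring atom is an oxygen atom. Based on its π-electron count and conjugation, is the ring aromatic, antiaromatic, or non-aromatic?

All ring atoms are sp² and supply a p orbital to the ring (the double-bond atoms are sp², each contributing one p electron; the doubly-bonded nitrogens are pyridine-type — their lone pairs lie in the ring plane, leaving one electron in the p orbital; the oxygen donates one lone pair from its p orbital); the conjugation is uninterrupted.
Tallying contributions gives 5 × 2 = 10 from the double-bond units + 2 from the O atom = 12.
With 12 = 4·3 π electrons, Hückel's rule classifies the planar ring as antiaromatic.

Antiaromatic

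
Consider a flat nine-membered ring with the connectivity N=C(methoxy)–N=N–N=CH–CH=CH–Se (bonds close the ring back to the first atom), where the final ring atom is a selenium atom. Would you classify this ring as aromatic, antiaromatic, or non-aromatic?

All ring atoms are sp² and supply a p orbital to the ring (each doubly-bonded ring atom is sp² with one p-orbital electron; each =N– nitrogen is pyridine-type (lone pair in the sp² plane, one electron in the p orbital); the selenium donates one lone pair from its p orbital); the conjugation is uninterrupted.
Tallying contributions gives 4 × 2 = 8 from the double-bond units + 2 from the Se atom = 10.
10 = 4(2) + 2, which satisfies Hückel's 4n+2 rule.

Aromatic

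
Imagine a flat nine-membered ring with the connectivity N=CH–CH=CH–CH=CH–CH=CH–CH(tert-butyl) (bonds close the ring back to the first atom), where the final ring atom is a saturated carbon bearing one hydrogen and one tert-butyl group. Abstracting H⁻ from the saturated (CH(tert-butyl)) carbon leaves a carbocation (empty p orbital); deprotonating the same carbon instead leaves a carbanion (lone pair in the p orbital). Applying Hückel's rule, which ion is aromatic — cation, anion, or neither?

Once that carbon is sp², every ring atom has a p orbital and both ions are fully conjugated.
Cation: 4 × 2 + 0 = 8 π electrons → 4(2), antiaromatic.
Anion: 4 × 2 + 2 = 10 π electrons → 4(2)+2, aromatic.

The anion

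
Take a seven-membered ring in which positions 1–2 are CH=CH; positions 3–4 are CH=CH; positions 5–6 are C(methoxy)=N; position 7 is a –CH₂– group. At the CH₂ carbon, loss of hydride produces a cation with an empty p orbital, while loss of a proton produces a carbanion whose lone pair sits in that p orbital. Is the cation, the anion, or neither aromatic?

Once that carbon is sp², every ring atom has a p orbital and both ions are fully conjugated.
Cation: 3 × 2 + 0 = 6 π electrons → 4(1)+2, aromatic.
Anion: 3 × 2 + 2 = 8 π electrons → 4(2), antiaromatic.

The cation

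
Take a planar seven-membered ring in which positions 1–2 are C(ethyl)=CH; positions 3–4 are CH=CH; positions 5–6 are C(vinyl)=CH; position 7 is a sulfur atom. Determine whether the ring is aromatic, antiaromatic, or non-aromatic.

Antiaromatic

The p orbitals form a continuous loop: every atom in a ring double bond is sp² and brings one electron to the p orbital; the sulfur donates one lone pair from its p orbital. The ring is fully conjugated.
Counting π electrons: 3 × 2 = 6 from the double-bond units + 2 from the S atom = 8.
With 8 = 4·2 π electrons, Hückel's rule classifies the planar ring as antiaromatic.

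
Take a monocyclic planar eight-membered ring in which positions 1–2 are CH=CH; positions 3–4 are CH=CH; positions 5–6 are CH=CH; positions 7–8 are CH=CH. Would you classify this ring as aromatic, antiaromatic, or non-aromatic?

Antiaromatic

Every ring atom contributes a p orbital perpendicular to the ring (the double-bond atoms are sp², each contributing one p electron), so the π system is cyclic and fully conjugated.
π-electron count: 4 × 2 = 8 from the 4 double-bond units.
With 8 = 4·2 π electrons, Hückel's rule classifies the planar ring as antiaromatic.
This is cyclooctatetraene.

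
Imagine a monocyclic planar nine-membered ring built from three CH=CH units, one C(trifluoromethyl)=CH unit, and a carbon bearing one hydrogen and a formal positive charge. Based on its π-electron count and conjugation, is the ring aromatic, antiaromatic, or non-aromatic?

Antiaromatic

The p orbitals form a continuous loop: each doubly-bonded ring atom is sp² with one p-orbital electron; the carbocation has an empty p orbital. The ring is fully conjugated.
π-electron count: 4 × 2 = 8 from the double-bond units + 0 from the CH(+) atom = 8.
A 4n π count (8, n = 2) in a planar conjugated ring means antiaromatic.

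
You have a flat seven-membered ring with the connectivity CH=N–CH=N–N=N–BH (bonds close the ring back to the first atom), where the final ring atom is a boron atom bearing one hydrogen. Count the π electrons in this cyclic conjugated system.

6

Every ring atom contributes a p orbital perpendicular to the ring (every atom in a ring double bond is sp² and brings one electron to the p orbital; the doubly-bonded nitrogens are pyridine-type — their lone pairs lie in the ring plane, leaving one electron in the p orbital; the boron has an empty p orbital), so the π system is cyclic and fully conjugated.
π-electron count: 3 × 2 = 6 from the double-bond units + 0 from the BH atom = 6.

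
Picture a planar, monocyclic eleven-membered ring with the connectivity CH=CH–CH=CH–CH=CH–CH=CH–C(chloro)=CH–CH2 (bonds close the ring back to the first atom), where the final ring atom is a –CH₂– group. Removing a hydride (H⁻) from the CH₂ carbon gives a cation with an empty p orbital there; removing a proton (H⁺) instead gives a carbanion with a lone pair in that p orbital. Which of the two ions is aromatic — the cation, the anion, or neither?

In both ions every ring atom is sp² and contributes a p orbital, so both rings are fully conjugated.
Cation: 5 × 2 + 0 = 10 π electrons → 4(2)+2, aromatic.
Anion: 5 × 2 + 2 = 12 π electrons → 4(3), antiaromatic.

The cation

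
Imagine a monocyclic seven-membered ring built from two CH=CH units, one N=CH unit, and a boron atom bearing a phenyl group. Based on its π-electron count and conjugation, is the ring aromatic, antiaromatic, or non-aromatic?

All ring atoms are sp² and supply a p orbital to the ring (the double-bond atoms are sp², each contributing one p electron; the doubly-bonded nitrogens are pyridine-type — their lone pairs lie in the ring plane, leaving one electron in the p orbital; the boron has an empty p orbital); the conjugation is uninterrupted.
Adding the contributions, 3 × 2 = 6 from the double-bond units + 0 from the B(phenyl) atom = 6.
With 6 π electrons (n = 1), the Hückel 4n+2 condition holds.

Aromatic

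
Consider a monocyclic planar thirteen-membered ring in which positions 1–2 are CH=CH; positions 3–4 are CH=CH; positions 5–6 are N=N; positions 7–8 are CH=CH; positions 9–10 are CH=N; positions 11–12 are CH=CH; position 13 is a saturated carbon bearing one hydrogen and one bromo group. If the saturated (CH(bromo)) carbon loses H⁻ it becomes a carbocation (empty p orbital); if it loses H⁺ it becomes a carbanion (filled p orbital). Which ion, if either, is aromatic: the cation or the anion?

Both ions have a continuous loop of p orbitals — each ring atom is sp².
Cation: 6 × 2 + 0 = 12 π electrons → 4(3), antiaromatic.
Anion: 6 × 2 + 2 = 14 π electrons → 4(3)+2, aromatic.

The anion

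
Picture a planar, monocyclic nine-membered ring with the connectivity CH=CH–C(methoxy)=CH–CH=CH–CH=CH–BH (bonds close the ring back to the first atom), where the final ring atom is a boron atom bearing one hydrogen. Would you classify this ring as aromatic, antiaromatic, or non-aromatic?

Antiaromatic

All ring atoms are sp² and supply a p orbital to the ring (each doubly-bonded ring atom is sp² with one p-orbital electron; the boron has an empty p orbital); the conjugation is uninterrupted.
Counting π electrons: 4 × 2 = 8 from the double-bond units + 0 from the BH atom = 8.
8 = 4(2); a planar, fully conjugated 4n system is antiaromatic.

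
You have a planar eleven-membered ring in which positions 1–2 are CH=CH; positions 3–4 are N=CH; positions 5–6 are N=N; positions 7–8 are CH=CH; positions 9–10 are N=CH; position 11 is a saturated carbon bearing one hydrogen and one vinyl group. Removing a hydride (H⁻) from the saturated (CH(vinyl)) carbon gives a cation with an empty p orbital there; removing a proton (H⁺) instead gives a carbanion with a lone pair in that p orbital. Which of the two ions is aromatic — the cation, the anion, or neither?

In either ion the ring is fully conjugated: every atom, including the new sp² carbon, supplies a p orbital.
Cation: 5 × 2 + 0 = 10 π electrons → 4(2)+2, aromatic.
Anion: 5 × 2 + 2 = 12 π electrons → 4(3), antiaromatic.

The cation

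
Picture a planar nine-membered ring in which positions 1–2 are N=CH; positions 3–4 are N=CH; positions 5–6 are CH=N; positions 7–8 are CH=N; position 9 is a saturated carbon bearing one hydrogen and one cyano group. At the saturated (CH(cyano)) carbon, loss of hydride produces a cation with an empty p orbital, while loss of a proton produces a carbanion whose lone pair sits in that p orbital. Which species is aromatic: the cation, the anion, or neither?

The anion

In either ion the ring is fully conjugated: every atom, including the new sp² carbon, supplies a p orbital.
Cation: 4 × 2 + 0 = 8 π electrons → 4(2), antiaromatic.
Anion: 4 × 2 + 2 = 10 π electrons → 4(2)+2, aromatic.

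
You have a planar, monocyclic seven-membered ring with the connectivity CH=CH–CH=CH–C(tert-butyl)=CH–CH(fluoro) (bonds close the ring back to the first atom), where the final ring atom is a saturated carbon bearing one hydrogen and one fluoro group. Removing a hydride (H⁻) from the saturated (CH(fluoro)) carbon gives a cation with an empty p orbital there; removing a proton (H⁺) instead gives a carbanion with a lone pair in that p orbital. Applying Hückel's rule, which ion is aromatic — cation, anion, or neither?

The cation

In both ions every ring atom is sp² and contributes a p orbital, so both rings are fully conjugated.
Cation: 3 × 2 + 0 = 6 π electrons → 4(1)+2, aromatic.
Anion: 3 × 2 + 2 = 8 π electrons → 4(2), antiaromatic.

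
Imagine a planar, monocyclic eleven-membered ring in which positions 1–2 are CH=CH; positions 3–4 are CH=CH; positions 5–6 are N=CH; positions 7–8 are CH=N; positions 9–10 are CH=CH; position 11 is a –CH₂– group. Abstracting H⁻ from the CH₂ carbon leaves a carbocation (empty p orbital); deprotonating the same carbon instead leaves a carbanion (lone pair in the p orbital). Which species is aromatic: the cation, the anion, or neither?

In either ion the ring is fully conjugated: every atom, including the new sp² carbon, supplies a p orbital.
Cation: 5 × 2 + 0 = 10 π electrons → 4(2)+2, aromatic.
Anion: 5 × 2 + 2 = 12 π electrons → 4(3), antiaromatic.

The cation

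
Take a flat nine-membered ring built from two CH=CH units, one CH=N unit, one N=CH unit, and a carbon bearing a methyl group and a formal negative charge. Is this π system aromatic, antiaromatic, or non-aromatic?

Aromatic

The p orbitals form a continuous loop: the double-bond atoms are sp², each contributing one p electron; each sp² =N– keeps its lone pair in-plane and puts one electron into the π system; the carbanion's lone pair occupies the p orbital. The ring is fully conjugated.
Adding the contributions, 4 × 2 = 8 from the double-bond units + 2 from the C(methyl)(-) atom = 10.
Since 10 = 4·2 + 2, the ring meets the 4n+2 criterion.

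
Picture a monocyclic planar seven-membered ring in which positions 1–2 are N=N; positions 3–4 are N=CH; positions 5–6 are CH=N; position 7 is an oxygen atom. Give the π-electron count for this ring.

8

The p orbitals form a continuous loop: each doubly-bonded ring atom is sp² with one p-orbital electron; each =N– nitrogen is pyridine-type (lone pair in the sp² plane, one electron in the p orbital); the oxygen donates one lone pair from its p orbital. The ring is fully conjugated.
Adding the contributions, 3 × 2 = 6 from the double-bond units + 2 from the O atom = 8.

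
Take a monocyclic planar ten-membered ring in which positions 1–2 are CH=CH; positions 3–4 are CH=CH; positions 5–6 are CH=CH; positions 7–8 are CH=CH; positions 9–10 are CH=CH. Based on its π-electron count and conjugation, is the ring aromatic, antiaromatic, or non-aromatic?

Every ring atom contributes a p orbital perpendicular to the ring (the double-bond atoms are sp², each contributing one p electron), so the π system is cyclic and fully conjugated.
Adding the contributions, 5 × 2 = 10 from the 5 double-bond units.
That gives a 4n+2 count (10, n = 2).

Aromatic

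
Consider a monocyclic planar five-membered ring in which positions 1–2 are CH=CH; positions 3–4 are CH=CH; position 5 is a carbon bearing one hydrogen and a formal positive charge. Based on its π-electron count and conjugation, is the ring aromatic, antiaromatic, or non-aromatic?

All ring atoms are sp² and supply a p orbital to the ring (every atom in a ring double bond is sp² and brings one electron to the p orbital; the carbocation has an empty p orbital); the conjugation is uninterrupted.
Tallying contributions gives 2 × 2 = 4 from the double-bond units + 0 from the CH(+) atom = 4.
With 4 = 4·1 π electrons, Hückel's rule classifies the planar ring as antiaromatic.
(This ring is the cyclopentadienyl cation.)

Antiaromatic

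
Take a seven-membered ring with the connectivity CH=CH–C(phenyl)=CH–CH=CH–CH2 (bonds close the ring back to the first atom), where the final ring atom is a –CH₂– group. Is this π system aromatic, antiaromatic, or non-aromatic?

The CH2 carbon is saturated: the tetrahedral CH₂ carbon is sp³ and has no p orbital in the ring π system. Conjugation is not continuous around the ring.
Hückel's rule only applies to fully conjugated rings, so this one is simply non-aromatic.

Non-aromatic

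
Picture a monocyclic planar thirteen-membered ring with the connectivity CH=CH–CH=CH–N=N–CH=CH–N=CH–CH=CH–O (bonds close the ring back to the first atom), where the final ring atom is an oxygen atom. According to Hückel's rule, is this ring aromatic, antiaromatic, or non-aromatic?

Aromatic

Every ring atom contributes a p orbital perpendicular to the ring (the double-bond atoms are sp², each contributing one p electron; each sp² =N– keeps its lone pair in-plane and puts one electron into the π system; the oxygen donates one lone pair from its p orbital), so the π system is cyclic and fully conjugated.
π-electron count: 6 × 2 = 12 from the double-bond units + 2 from the O atom = 14.
That gives a 4n+2 count (14, n = 3).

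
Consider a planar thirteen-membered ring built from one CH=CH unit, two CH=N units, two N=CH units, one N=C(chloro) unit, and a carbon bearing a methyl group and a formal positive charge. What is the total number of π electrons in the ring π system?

12

All ring atoms are sp² and supply a p orbital to the ring (the double-bond atoms are sp², each contributing one p electron; each =N– nitrogen is pyridine-type (lone pair in the sp² plane, one electron in the p orbital); the carbocation has an empty p orbital); the conjugation is uninterrupted.
Tallying contributions gives 6 × 2 = 12 from the double-bond units + 0 from the C(methyl)(+) atom = 12.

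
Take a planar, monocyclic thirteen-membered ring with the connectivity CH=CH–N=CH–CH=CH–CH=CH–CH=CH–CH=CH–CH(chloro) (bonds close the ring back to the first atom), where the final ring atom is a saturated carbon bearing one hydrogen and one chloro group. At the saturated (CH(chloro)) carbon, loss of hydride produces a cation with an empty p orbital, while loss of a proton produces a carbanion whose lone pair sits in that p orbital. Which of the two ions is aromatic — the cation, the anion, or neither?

In either ion the ring is fully conjugated: every atom, including the new sp² carbon, supplies a p orbital.
Cation: 6 × 2 + 0 = 12 π electrons → 4(3), antiaromatic.
Anion: 6 × 2 + 2 = 14 π electrons → 4(3)+2, aromatic.

The anion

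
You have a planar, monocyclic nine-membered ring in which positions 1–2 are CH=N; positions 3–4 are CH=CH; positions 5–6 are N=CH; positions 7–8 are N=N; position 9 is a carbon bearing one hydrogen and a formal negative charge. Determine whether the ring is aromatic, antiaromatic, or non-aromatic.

Every ring atom contributes a p orbital perpendicular to the ring (the double-bond atoms are sp², each contributing one p electron; the doubly-bonded nitrogens are pyridine-type — their lone pairs lie in the ring plane, leaving one electron in the p orbital; the carbanion's lone pair occupies the p orbital), so the π system is cyclic and fully conjugated.
Adding the contributions, 4 × 2 = 8 from the double-bond units + 2 from the CH(-) atom = 10.
With 10 π electrons (n = 2), the Hückel 4n+2 condition holds.

Aromatic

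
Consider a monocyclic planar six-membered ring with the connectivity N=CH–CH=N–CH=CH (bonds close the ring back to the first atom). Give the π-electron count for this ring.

Every ring atom contributes a p orbital perpendicular to the ring (each doubly-bonded ring atom is sp² with one p-orbital electron; each sp² =N– keeps its lone pair in-plane and puts one electron into the π system), so the π system is cyclic and fully conjugated.
Tallying contributions gives 3 × 2 = 6 from the 3 double-bond units.

6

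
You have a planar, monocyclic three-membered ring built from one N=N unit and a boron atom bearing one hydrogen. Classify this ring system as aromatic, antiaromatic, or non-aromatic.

Aromatic

The p orbitals form a continuous loop: the double-bond atoms are sp², each contributing one p electron; each =N– nitrogen is pyridine-type (lone pair in the sp² plane, one electron in the p orbital); the boron has an empty p orbital. The ring is fully conjugated.
π-electron count: 1 × 2 = 2 from the double-bond unit + 0 from the BH atom = 2.
Since 2 = 4·0 + 2, the ring meets the 4n+2 criterion.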